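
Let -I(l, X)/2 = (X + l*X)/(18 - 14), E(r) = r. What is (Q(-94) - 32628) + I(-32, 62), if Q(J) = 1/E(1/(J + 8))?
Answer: -31753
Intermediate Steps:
I(l, X) = -X/2 - X*l/2 (I(l, X) = -2*(X + l*X)/(18 - 14) = -2*(X + X*l)/4 = -2*(X/4 + X*l/4) = -X/2 - X*l/2)
Q(J) = 8 + J (Q(J) = 1/(1/(J + 8)) = 1/(1/(8 + J)) = 8 + J)
(Q(-94) - 32628) + I(-32, 62) = ((8 - 94) - 32628) - 1/2*62*(1 - 32) = (-86 - 32628) - 1/2*62*(-31) = -32714 + 961 = -31753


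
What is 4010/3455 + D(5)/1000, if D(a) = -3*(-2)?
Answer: 403073/345500 ≈ 1.1666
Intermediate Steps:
D(a) = 6
4010/3455 + D(5)/1000 = 4010/3455 + 6/1000 = 4010*(1/3455) + 6*(1/1000) = 802/691 + 3/500 = 403073/345500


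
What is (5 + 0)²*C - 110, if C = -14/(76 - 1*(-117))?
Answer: -21580/193 ≈ -111.81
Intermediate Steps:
C = -14/193 (C = -14/(76 + 117) = -14/193 ≈ -0.072539)
(5 + 0)²*C - 110 = (5 + 0)²*(-14/193) - 110 = 5²*(-14/193) - 110 = 25*(-14/193) - 110 = -350/193 - 110 = -21580/193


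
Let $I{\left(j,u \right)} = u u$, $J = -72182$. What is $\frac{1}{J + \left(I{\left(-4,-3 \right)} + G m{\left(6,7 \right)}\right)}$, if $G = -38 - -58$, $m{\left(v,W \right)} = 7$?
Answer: $- \frac{1}{72033} \approx -1.3883 \cdot 10^{-5}$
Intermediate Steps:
$I{\left(j,u \right)} = u^{2}$
$G = 20$ ($G = -38 + 58 = 20$)
$\frac{1}{J + \left(I{\left(-4,-3 \right)} + G m{\left(6,7 \right)}\right)} = \frac{1}{-72182 + \left(\left(-3\right)^{2} + 20 \cdot 7\right)} = \frac{1}{-72182 + \left(9 + 140\right)} = \frac{1}{-72182 + 149} = \frac{1}{-72033} = - \frac{1}{72033}$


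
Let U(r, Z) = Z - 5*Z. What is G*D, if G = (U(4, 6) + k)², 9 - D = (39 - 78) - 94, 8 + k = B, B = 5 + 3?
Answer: 81792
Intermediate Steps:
U(r, Z) = -4*Z
B = 8
k = 0 (k = -8 + 8 = 0)
D = 142 (D = 9 - ((39 - 78) - 94) = 9 - (-39 - 94) = 9 - 1*(-133) = 9 + 133 = 142)
G = 576 (G = (-4*6 + 0)² = (-24 + 0)² = (-24)² = 576)
G*D = 576*142 = 81792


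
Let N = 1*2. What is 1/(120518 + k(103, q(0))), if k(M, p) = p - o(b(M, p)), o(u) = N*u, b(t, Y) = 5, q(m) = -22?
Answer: 1/120486 ≈ 8.2997e-6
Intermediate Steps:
N = 2
o(u) = 2*u
k(M, p) = -10 + p (k(M, p) = p - 2*5 = p - 1*10 = p - 10 = -10 + p)
1/(120518 + k(103, q(0))) = 1/(120518 + (-10 - 22)) = 1/(120518 - 32) = 1/120486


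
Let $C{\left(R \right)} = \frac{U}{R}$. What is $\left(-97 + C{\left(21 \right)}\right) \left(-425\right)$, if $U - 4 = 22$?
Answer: $\frac{854675}{21} \approx 40699.0$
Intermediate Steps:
$U = 26$ ($U = 4 + 22 = 26$)
$C{\left(R \right)} = \frac{26}{R}$
$\left(-97 + C{\left(21 \right)}\right) \left(-425\right) = \left(-97 + \frac{26}{21}\right) \left(-425\right) = \left(- \frac{2011}{21}\right) \left(-425\right) = \frac{854675}{21}$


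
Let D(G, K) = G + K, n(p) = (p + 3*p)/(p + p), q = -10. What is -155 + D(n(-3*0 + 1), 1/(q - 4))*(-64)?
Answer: -1949/7 ≈ -278.43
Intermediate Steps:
n(p) = 2 (n(p) = (4*p)/((2*p)) = (4*p)*(1/(2*p)) = 2)
-155 + D(n(-3*0 + 1), 1/(q - 4))*(-64) = -155 + (2 + 1/(-10 - 4))*(-64) = -155 + (2 + 1/(-14))*(-64) = -155 + (2 - 1/14)*(-64) = -155 + (27/14)*(-64) = -155 - 864/7 = -1949/7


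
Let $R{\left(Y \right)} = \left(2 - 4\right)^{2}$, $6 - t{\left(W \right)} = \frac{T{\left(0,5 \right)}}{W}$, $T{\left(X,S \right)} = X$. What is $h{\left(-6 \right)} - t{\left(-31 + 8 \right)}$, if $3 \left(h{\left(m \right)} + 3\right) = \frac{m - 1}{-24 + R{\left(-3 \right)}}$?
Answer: $- \frac{533}{60} \approx -8.8833$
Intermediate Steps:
$t{\left(W \right)} = 6$ ($t{\left(W \right)} = 6 - \frac{0}{W} = 6 - 0 = 6 + 0 = 6$)
$R{\left(Y \right)} = 4$ ($R{\left(Y \right)} = \left(-2\right)^{2} = 4$)
$h{\left(m \right)} = - \frac{179}{60} - \frac{m}{60}$ ($h{\left(m \right)} = -3 + \frac{\left(m - 1\right) \frac{1}{-24 + 4}}{3} = -3 + \frac{\left(-1 + m\right) \frac{1}{-20}}{3} = -3 + \frac{\left(-1 + m\right) \left(- \frac{1}{20}\right)}{3} = -3 + \frac{\frac{1}{20} - \frac{m}{20}}{3} = -3 - \left(- \frac{1}{60} + \frac{m}{60}\right) = - \frac{179}{60} - \frac{m}{60}$)
$h{\left(-6 \right)} - t{\left(-31 + 8 \right)} = \left(- \frac{179}{60} - - \frac{1}{10}\right) - 6 = \left(- \frac{179}{60} + \frac{1}{10}\right) - 6 = - \frac{173}{60} - 6 = - \frac{533}{60}$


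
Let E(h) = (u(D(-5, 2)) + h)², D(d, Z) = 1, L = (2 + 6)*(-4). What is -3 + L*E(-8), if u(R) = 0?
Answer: -2051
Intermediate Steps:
L = -32 (L = 8*(-4) = -32)
E(h) = h² (E(h) = (0 + h)² = h²)
-3 + L*E(-8) = -3 - 32*(-8)² = -3 - 32*64 = -3 - 2048 = -2051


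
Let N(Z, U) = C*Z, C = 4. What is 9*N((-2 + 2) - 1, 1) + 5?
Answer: -31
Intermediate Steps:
N(Z, U) = 4*Z
9*N((-2 + 2) - 1, 1) + 5 = 9*(4*((-2 + 2) - 1)) + 5 = 9*(4*(0 - 1)) + 5 = 9*(4*(-1)) + 5 = 9*(-4) + 5 = -36 + 5 = -31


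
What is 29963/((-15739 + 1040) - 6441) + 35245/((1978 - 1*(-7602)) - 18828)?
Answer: -255544281/48875680 ≈ -5.2285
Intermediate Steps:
29963/((-15739 + 1040) - 6441) + 35245/((1978 - 1*(-7602)) - 18828) = 29963/(-14699 - 6441) + 35245/((1978 + 7602) - 18828) = 29963/(-21140) + 35245/(9580 - 18828) = 29963*(-1/21140) + 35245/(-9248) = -29963/21140 + 35245*(-1/9248) = -29963/21140 - 35245/9248 = -255544281/48875680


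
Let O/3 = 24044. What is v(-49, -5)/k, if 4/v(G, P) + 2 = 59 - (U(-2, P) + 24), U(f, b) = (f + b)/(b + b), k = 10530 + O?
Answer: 20/13349913 ≈ 1.4981e-6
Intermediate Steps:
O = 72132 (O = 3*24044 = 72132)
k = 82662 (k = 10530 + 72132 = 82662)
U(f, b) = (b + f)/(2*b) (U(f, b) = (b + f)/((2*b)) = (b + f)*(1/(2*b)) = (b + f)/(2*b))
v(G, P) = 4/(33 - (-2 + P)/(2*P)) (v(G, P) = 4/(-2 + (59 - ((P - 2)/(2*P) + 24))) = 4/(-2 + (59 - ((-2 + P)/(2*P) + 24))) = 4/(-2 + (59 - (24 + (-2 + P)/(2*P)))) = 4/(-2 + (59 + (-24 - (-2 + P)/(2*P)))) = 4/(-2 + (35 - (-2 + P)/(2*P))) = 4/(33 - (-2 + P)/(2*P)))
v(-49, -5)/k = (8*(-5)/(2 + 65*(-5)))/82662 = (8*(-5)/(2 - 325))*(1/82662) = (8*(-5)/(-323))*(1/82662) = (8*(-5)*(-1/323))*(1/82662) = (40/323)*(1/82662) = 20/13349913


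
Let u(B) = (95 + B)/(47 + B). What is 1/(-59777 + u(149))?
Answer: -49/2929012 ≈ -1.6729e-5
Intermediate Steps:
u(B) = (95 + B)/(47 + B)
1/(-59777 + u(149)) = 1/(-59777 + (95 + 149)/(47 + 149)) = 1/(-59777 + 244/196) = 1/(-59777 + (1/196)*244) = 1/(-59777 + 61/49) = 1/(-2929012/49) = -49/2929012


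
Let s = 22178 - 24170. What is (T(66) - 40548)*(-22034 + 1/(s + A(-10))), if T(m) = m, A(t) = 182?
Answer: 807242271381/905 ≈ 8.9198e+8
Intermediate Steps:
s = -1992
(T(66) - 40548)*(-22034 + 1/(s + A(-10))) = (66 - 40548)*(-22034 + 1/(-1992 + 182)) = -40482*(-22034 + 1/(-1810)) = -40482*(-22034 - 1/1810) = -40482*(-39881541/1810) = 807242271381/905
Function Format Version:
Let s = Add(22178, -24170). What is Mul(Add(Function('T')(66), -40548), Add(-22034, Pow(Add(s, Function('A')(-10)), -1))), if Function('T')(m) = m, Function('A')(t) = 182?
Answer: Rational(807242271381, 905) ≈ 8.9198e+8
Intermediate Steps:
s = -1992
Mul(Add(Function('T')(66), -40548), Add(-22034, Pow(Add(s, Function('A')(-10)), -1))) = Mul(Add(66, -40548), Add(-22034, Pow(Add(-1992, 182), -1))) = Mul(-40482, Add(-22034, Pow(-1810, -1))) = Mul(-40482, Add(-22034, Rational(-1, 1810))) = Mul(-40482, Rational(-39881541, 1810)) = Rational(807242271381, 905)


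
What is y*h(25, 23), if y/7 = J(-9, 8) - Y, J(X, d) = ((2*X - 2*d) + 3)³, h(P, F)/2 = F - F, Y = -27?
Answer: 0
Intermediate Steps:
h(P, F) = 0 (h(P, F) = 2*(F - F) = 2*0 = 0)
J(X, d) = (3 - 2*d + 2*X)³ (J(X, d) = ((-2*d + 2*X) + 3)³ = (3 - 2*d + 2*X)³)
y = -208348 (y = 7*((3 - 2*8 + 2*(-9))³ - 1*(-27)) = 7*((3 - 16 - 18)³ + 27) = 7*((-31)³ + 27) = 7*(-29791 + 27) = 7*(-29764) = -208348)
y*h(25, 23) = -208348*0 = 0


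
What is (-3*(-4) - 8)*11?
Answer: 44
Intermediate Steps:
(-3*(-4) - 8)*11 = (12 - 8)*11 = 4*11 = 44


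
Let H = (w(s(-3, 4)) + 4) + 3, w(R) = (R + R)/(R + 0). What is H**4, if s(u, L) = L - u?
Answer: 6561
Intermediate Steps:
w(R) = 2 (w(R) = (2*R)/R = 2)
H = 9 (H = (2 + 4) + 3 = 6 + 3 = 9)
H**4 = 9**4 = 6561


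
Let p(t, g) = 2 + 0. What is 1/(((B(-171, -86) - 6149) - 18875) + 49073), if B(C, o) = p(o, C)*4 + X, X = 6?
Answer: 1/24063 ≈ 4.1558e-5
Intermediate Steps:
p(t, g) = 2
B(C, o) = 14 (B(C, o) = 2*4 + 6 = 8 + 6 = 14)
1/(((B(-171, -86) - 6149) - 18875) + 49073) = 1/(((14 - 6149) - 18875) + 49073) = 1/((-6135 - 18875) + 49073) = 1/(-25010 + 49073) = 1/24063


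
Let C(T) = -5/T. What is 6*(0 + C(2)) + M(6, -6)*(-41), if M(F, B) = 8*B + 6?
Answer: 1707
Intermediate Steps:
M(F, B) = 6 + 8*B
6*(0 + C(2)) + M(6, -6)*(-41) = 6*(0 - 5/2) + (6 + 8*(-6))*(-41) = 6*(0 - 5*½) + (6 - 48)*(-41) = 6*(0 - 5/2) - 42*(-41) = 6*(-5/2) + 1722 = -15 + 1722 = 1707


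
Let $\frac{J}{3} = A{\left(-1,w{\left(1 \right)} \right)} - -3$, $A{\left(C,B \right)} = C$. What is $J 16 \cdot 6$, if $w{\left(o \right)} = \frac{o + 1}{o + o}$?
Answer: $576$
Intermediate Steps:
$w{\left(o \right)} = \frac{1 + o}{2 o}$
$J = 6$ ($J = 3 \left(-1 - -3\right) = 3 \left(-1 + 3\right) = 3 \cdot 2 = 6$)
$J 16 \cdot 6 = 6 \cdot 16 \cdot 6 = 96 \cdot 6 = 576$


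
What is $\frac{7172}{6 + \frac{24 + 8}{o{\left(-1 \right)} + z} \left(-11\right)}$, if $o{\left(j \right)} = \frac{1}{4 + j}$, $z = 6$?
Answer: $- \frac{68134}{471} \approx -144.66$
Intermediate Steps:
$\frac{7172}{6 + \frac{24 + 8}{o{\left(-1 \right)} + z} \left(-11\right)} = \frac{7172}{6 + \frac{24 + 8}{\frac{1}{4 - 1} + 6} \left(-11\right)} = \frac{7172}{6 + \frac{32}{\frac{1}{3} + 6} \left(-11\right)} = \frac{7172}{6 + \frac{32}{\frac{19}{3}} \left(-11\right)} = \frac{7172}{6 + 32 \cdot \frac{3}{19} \left(-11\right)} = \frac{7172}{6 + \frac{96}{19} \left(-11\right)} = \frac{7172}{6 - \frac{1056}{19}} = \frac{7172}{- \frac{942}{19}} = 7172 \left(- \frac{19}{942}\right) = - \frac{68134}{471}$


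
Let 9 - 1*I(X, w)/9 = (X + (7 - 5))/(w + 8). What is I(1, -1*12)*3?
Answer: 1053/4 ≈ 263.25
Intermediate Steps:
I(X, w) = 81 - 9*(2 + X)/(8 + w) (I(X, w) = 81 - 9*(X + (7 - 5))/(w + 8) = 81 - 9*(X + 2)/(8 + w) = 81 - 9*(2 + X)/(8 + w))
I(1, -1*12)*3 = (9*(70 - 1*1 + 9*(-1*12))/(8 - 1*12))*3 = (9*(70 - 1 + 9*(-12))/(8 - 12))*3 = (9*(70 - 1 - 108)/(-4))*3 = (9*(-1/4)*(-39))*3 = (351/4)*3 = 1053/4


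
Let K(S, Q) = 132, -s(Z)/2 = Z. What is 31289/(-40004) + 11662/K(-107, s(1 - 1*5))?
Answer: 115599125/1320132 ≈ 87.566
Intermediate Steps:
s(Z) = -2*Z
31289/(-40004) + 11662/K(-107, s(1 - 1*5)) = 31289/(-40004) + 11662/132 = 31289*(-1/40004) + 11662*(1/132) = -31289/40004 + 5831/66 = 115599125/1320132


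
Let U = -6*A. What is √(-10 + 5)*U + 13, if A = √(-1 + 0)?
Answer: 13 + 6*√5 ≈ 26.416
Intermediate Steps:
A = I (A = √(-1) = I ≈ 1.0*I)
U = -6*I ≈ -6.0*I
√(-10 + 5)*U + 13 = √(-10 + 5)*(-6*I) + 13 = √(-5)*(-6*I) + 13 = (I*√5)*(-6*I) + 13 = 6*√5 + 13 = 13 + 6*√5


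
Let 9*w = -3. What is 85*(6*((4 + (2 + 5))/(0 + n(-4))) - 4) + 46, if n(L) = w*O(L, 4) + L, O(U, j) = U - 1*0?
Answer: -9591/4 ≈ -2397.8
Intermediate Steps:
O(U, j) = U (O(U, j) = U + 0 = U)
w = -⅓ (w = (⅑)*(-3) = -⅓ ≈ -0.33333)
n(L) = 2*L/3 (n(L) = -L/3 + L = 2*L/3)
85*(6*((4 + (2 + 5))/(0 + n(-4))) - 4) + 46 = 85*(6*((4 + (2 + 5))/(0 + (⅔)*(-4))) - 4) + 46 = 85*(6*((4 + 7)/(0 - 8/3)) - 4) + 46 = 85*(6*(11/(-8/3)) - 4) + 46 = 85*(6*(11*(-3/8)) - 4) + 46 = 85*(6*(-33/8) - 4) + 46 = 85*(-99/4 - 4) + 46 = 85*(-115/4) + 46 = -9775/4 + 46 = -9591/4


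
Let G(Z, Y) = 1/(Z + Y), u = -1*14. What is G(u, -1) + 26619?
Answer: 399284/15 ≈ 26619.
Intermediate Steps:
u = -14
G(Z, Y) = 1/(Y + Z)
G(u, -1) + 26619 = 1/(-1 - 14) + 26619 = 1/(-15) + 26619 = -1/15 + 26619 = 399284/15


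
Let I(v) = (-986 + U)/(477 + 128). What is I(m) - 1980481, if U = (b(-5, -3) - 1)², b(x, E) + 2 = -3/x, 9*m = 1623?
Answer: -29954799631/15125 ≈ -1.9805e+6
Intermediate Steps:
m = 541/3 (m = (⅑)*1623 = 541/3 ≈ 180.33)
b(x, E) = -2 - 3/x
U = 144/25 (U = ((-2 - 3/(-5)) - 1)² = ((-2 - 3*(-⅕)) - 1)² = ((-2 + ⅗) - 1)² = (-7/5 - 1)² = (-12/5)² = 144/25 ≈ 5.7600)
I(v) = -24506/15125 (I(v) = (-986 + 144/25)/(477 + 128) = -24506/25/605 = -24506/25*1/605 = -24506/15125)
I(m) - 1980481 = -24506/15125 - 1980481 = -29954799631/15125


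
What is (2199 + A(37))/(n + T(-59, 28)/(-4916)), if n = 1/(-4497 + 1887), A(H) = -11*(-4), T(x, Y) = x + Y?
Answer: 14389697340/37997 ≈ 3.7871e+5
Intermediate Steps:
T(x, Y) = Y + x
A(H) = 44
n = -1/2610 (n = 1/(-2610) = -1/2610 ≈ -0.00038314)
(2199 + A(37))/(n + T(-59, 28)/(-4916)) = (2199 + 44)/(-1/2610 + (28 - 59)/(-4916)) = 2243/(-1/2610 - 31*(-1/4916)) = 2243/(-1/2610 + 31/4916) = 2243/(37997/6415380) = 2243*(6415380/37997) = 14389697340/37997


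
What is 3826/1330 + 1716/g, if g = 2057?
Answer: 461471/124355 ≈ 3.7109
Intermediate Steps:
3826/1330 + 1716/g = 3826/1330 + 1716/2057 = 3826*(1/1330) + 1716*(1/2057) = 1913/665 + 156/187 = 461471/124355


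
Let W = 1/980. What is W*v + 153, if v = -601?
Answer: 149339/980 ≈ 152.39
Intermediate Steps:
W = 1/980 ≈ 0.0010204
W*v + 153 = (1/980)*(-601) + 153 = -601/980 + 153 = 149339/980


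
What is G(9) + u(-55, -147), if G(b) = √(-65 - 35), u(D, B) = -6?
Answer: -6 + 10*I ≈ -6.0 + 10.0*I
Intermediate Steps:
G(b) = 10*I (G(b) = √(-100) = 10*I)
G(9) + u(-55, -147) = 10*I - 6 = -6 + 10*I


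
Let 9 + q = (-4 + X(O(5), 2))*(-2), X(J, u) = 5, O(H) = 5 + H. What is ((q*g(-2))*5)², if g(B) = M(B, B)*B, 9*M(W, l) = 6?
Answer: 48400/9 ≈ 5377.8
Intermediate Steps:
M(W, l) = ⅔ (M(W, l) = (⅑)*6 = ⅔)
g(B) = 2*B/3
q = -11 (q = -9 + (-4 + 5)*(-2) = -9 + 1*(-2) = -9 - 2 = -11)
((q*g(-2))*5)² = (-22*(-2)/3*5)² = (-11*(-4/3)*5)² = ((44/3)*5)² = (220/3)² = 48400/9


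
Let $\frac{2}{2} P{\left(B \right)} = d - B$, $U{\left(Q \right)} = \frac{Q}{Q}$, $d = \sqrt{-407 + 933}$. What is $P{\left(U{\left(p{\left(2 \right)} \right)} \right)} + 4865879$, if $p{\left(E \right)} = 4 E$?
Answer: $4865878 + \sqrt{526} \approx 4.8659 \cdot 10^{6}$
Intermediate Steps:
$d = \sqrt{526} \approx 22.935$
$U{\left(Q \right)} = 1$
$P{\left(B \right)} = \sqrt{526} - B$
$P{\left(U{\left(p{\left(2 \right)} \right)} \right)} + 4865879 = \left(\sqrt{526} - 1\right) + 4865879 = \left(-1 + \sqrt{526}\right) + 4865879 = 4865878 + \sqrt{526}$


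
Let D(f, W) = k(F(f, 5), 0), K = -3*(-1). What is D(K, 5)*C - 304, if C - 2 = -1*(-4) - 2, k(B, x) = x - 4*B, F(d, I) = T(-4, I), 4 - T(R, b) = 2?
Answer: -336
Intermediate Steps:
T(R, b) = 2 (T(R, b) = 4 - 1*2 = 4 - 2 = 2)
K = 3
F(d, I) = 2
D(f, W) = -8 (D(f, W) = 0 - 4*2 = 0 - 8 = -8)
C = 4 (C = 2 + (-1*(-4) - 2) = 2 + (4 - 2) = 2 + 2 = 4)
D(K, 5)*C - 304 = -8*4 - 304 = -32 - 304 = -336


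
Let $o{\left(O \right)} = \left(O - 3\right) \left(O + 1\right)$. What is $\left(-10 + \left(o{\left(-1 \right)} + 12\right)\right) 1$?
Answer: $2$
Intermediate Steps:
$o{\left(O \right)} = \left(1 + O\right) \left(-3 + O\right)$ ($o{\left(O \right)} = \left(-3 + O\right) \left(1 + O\right) = \left(1 + O\right) \left(-3 + O\right)$)
$\left(-10 + \left(o{\left(-1 \right)} + 12\right)\right) 1 = \left(-10 + \left(\left(-3 + \left(-1\right)^{2} - -2\right) + 12\right)\right) 1 = \left(-10 + \left(\left(-3 + 1 + 2\right) + 12\right)\right) 1 = \left(-10 + \left(0 + 12\right)\right) 1 = \left(-10 + 12\right) 1 = 2 \cdot 1 = 2$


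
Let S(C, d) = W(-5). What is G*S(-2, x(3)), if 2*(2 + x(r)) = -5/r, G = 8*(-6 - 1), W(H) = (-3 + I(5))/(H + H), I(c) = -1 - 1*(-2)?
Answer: -56/5 ≈ -11.200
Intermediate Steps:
I(c) = 1 (I(c) = -1 + 2 = 1)
W(H) = -1/H (W(H) = (-3 + 1)/(H + H) = -2*1/(2*H) = -1/H)
G = -56 (G = 8*(-7) = -56)
x(r) = -2 - 5/(2*r) (x(r) = -2 + (-5/r)/2 = -2 - 5/(2*r))
S(C, d) = ⅕ (S(C, d) = -1/(-5) = -1*(-⅕) = ⅕)
G*S(-2, x(3)) = -56*⅕ = -56/5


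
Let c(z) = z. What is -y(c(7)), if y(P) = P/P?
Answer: -1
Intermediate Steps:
y(P) = 1
-y(c(7)) = -1*1 = -1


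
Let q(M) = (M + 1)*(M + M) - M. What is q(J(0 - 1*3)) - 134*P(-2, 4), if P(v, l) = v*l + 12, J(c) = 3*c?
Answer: -383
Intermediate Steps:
q(M) = -M + 2*M*(1 + M) (q(M) = (1 + M)*(2*M) - M = 2*M*(1 + M) - M = -M + 2*M*(1 + M))
P(v, l) = 12 + l*v (P(v, l) = l*v + 12 = 12 + l*v)
q(J(0 - 1*3)) - 134*P(-2, 4) = (3*(0 - 1*3))*(1 + 2*(3*(0 - 1*3))) - 134*(12 + 4*(-2)) = (3*(0 - 3))*(1 + 2*(3*(0 - 3))) - 134*(12 - 8) = (3*(-3))*(1 + 2*(3*(-3))) - 134*4 = -9*(1 + 2*(-9)) - 536 = -9*(1 - 18) - 536 = -9*(-17) - 536 = 153 - 536 = -383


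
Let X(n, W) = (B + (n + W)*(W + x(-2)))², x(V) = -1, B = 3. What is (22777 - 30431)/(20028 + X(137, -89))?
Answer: -7654/18656517 ≈ -0.00041026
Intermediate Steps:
X(n, W) = (3 + (-1 + W)*(W + n))² (X(n, W) = (3 + (n + W)*(W - 1))² = (3 + (W + n)*(-1 + W))² = (3 + (-1 + W)*(W + n))²)
(22777 - 30431)/(20028 + X(137, -89)) = (22777 - 30431)/(20028 + (3 + (-89)² - 1*(-89) - 1*137 - 89*137)²) = -7654/(20028 + (3 + 7921 + 89 - 137 - 12193)²) = -7654/(20028 + (-4317)²) = -7654/(20028 + 18636489) = -7654/18656517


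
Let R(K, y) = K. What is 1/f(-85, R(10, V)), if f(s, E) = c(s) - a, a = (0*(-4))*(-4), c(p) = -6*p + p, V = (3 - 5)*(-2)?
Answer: 1/425 ≈ 0.0023529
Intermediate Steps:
V = 4 (V = -2*(-2) = 4)
c(p) = -5*p
a = 0 (a = 0*(-4) = 0)
f(s, E) = -5*s (f(s, E) = -5*s - 1*0 = -5*s + 0 = -5*s)
1/f(-85, R(10, V)) = 1/(-5*(-85)) = 1/425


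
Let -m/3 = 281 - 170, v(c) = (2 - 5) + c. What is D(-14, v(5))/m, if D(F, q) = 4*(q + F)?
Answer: 16/111 ≈ 0.14414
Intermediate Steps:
v(c) = -3 + c
D(F, q) = 4*F + 4*q (D(F, q) = 4*(F + q) = 4*F + 4*q)
m = -333 (m = -3*(281 - 170) = -3*111 = -333)
D(-14, v(5))/m = (4*(-14) + 4*(-3 + 5))/(-333) = (-56 + 4*2)*(-1/333) = (-56 + 8)*(-1/333) = -48*(-1/333) = 16/111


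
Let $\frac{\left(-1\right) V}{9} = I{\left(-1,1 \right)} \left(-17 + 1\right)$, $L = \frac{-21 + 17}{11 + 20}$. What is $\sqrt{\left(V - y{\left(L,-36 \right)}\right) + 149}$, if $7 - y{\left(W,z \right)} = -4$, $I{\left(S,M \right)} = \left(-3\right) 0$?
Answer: $\sqrt{138} \approx 11.747$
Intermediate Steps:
$I{\left(S,M \right)} = 0$
$L = - \frac{4}{31} \approx -0.12903$
$y{\left(W,z \right)} = 11$ ($y{\left(W,z \right)} = 7 - -4 = 7 + 4 = 11$)
$V = 0$ ($V = - 9 \cdot 0 \left(-17 + 1\right) = - 9 \cdot 0 \left(-16\right) = \left(-9\right) 0 = 0$)
$\sqrt{\left(V - y{\left(L,-36 \right)}\right) + 149} = \sqrt{\left(0 - 11\right) + 149} = \sqrt{-11 + 149} = \sqrt{138}$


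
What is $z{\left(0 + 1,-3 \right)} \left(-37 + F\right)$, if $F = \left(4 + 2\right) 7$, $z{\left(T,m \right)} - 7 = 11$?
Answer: $90$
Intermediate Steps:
$z{\left(T,m \right)} = 18$ ($z{\left(T,m \right)} = 7 + 11 = 18$)
$F = 42$ ($F = 6 \cdot 7 = 42$)
$z{\left(0 + 1,-3 \right)} \left(-37 + F\right) = 18 \left(-37 + 42\right) = 18 \cdot 5 = 90$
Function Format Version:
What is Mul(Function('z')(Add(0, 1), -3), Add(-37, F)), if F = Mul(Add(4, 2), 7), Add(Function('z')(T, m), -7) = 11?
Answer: 90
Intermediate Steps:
Function('z')(T, m) = 18 (Function('z')(T, m) = Add(7, 11) = 18)
F = 42 (F = Mul(6, 7) = 42)
Mul(Function('z')(Add(0, 1), -3), Add(-37, F)) = Mul(18, Add(-37, 42)) = Mul(18, 5) = 90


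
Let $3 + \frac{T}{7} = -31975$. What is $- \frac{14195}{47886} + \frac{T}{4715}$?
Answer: $- \frac{468957347}{9816630} \approx -47.772$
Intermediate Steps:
$T = -223846$ ($T = -21 + 7 \left(-31975\right) = -21 - 223825 = -223846$)
$- \frac{14195}{47886} + \frac{T}{4715} = - \frac{14195}{47886} - \frac{223846}{4715} = - \frac{468957347}{9816630}$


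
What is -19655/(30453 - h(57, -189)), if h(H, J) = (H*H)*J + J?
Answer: -19655/644703 ≈ -0.030487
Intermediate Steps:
h(H, J) = J + J*H² (h(H, J) = H²*J + J = J*H² + J = J + J*H²)
-19655/(30453 - h(57, -189)) = -19655/(30453 - (-189)*(1 + 57²)) = -19655/(30453 - (-189)*(1 + 3249)) = -19655/(30453 - (-189)*3250) = -19655/(30453 - 1*(-614250)) = -19655/(30453 + 614250) = -19655/644703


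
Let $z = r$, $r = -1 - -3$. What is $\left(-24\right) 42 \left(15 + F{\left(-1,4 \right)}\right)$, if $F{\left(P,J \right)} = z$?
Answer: $-17136$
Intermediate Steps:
$r = 2$ ($r = -1 + 3 = 2$)
$z = 2$
$F{\left(P,J \right)} = 2$
$\left(-24\right) 42 \left(15 + F{\left(-1,4 \right)}\right) = \left(-24\right) 42 \left(15 + 2\right) = \left(-1008\right) 17 = -17136$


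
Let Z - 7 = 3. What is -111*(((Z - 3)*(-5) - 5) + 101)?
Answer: -6771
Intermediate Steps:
Z = 10 (Z = 7 + 3 = 10)
-111*(((Z - 3)*(-5) - 5) + 101) = -111*(((10 - 3)*(-5) - 5) + 101) = -111*((7*(-5) - 5) + 101) = -111*((-35 - 5) + 101) = -111*(-40 + 101) = -111*61 = -6771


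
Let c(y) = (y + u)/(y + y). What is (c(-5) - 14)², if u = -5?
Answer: 169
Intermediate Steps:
c(y) = (-5 + y)/(2*y) (c(y) = (y - 5)/(y + y) = (-5 + y)/((2*y)) = (-5 + y)*(1/(2*y)) = (-5 + y)/(2*y))
(c(-5) - 14)² = ((½)*(-5 - 5)/(-5) - 14)² = ((½)*(-⅕)*(-10) - 14)² = (1 - 14)² = (-13)² = 169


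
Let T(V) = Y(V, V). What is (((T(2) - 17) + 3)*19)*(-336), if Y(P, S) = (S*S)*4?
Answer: -12768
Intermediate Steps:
Y(P, S) = 4*S² (Y(P, S) = S²*4 = 4*S²)
T(V) = 4*V²
(((T(2) - 17) + 3)*19)*(-336) = (((4*2² - 17) + 3)*19)*(-336) = (((4*4 - 17) + 3)*19)*(-336) = (((16 - 17) + 3)*19)*(-336) = ((-1 + 3)*19)*(-336) = (2*19)*(-336) = 38*(-336) = -12768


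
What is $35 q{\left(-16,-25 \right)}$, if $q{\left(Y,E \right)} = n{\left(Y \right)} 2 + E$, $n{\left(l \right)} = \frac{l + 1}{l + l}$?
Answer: $- \frac{13475}{16} \approx -842.19$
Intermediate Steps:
$n{\left(l \right)} = \frac{1 + l}{2 l}$
$q{\left(Y,E \right)} = E + \frac{1 + Y}{Y}$ ($q{\left(Y,E \right)} = \frac{1 + Y}{2 Y} 2 + E = \frac{1 + Y}{Y} + E = E + \frac{1 + Y}{Y}$)
$35 q{\left(-16,-25 \right)} = 35 \left(1 - 25 + \frac{1}{-16}\right) = 35 \left(1 - 25 - \frac{1}{16}\right) = 35 \left(- \frac{385}{16}\right) = - \frac{13475}{16}$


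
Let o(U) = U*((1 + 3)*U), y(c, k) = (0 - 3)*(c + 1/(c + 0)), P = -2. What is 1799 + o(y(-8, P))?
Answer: 66809/16 ≈ 4175.6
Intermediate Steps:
y(c, k) = -3*c - 3/c (y(c, k) = -3*(c + 1/c) = -3*c - 3/c)
o(U) = 4*U² (o(U) = U*(4*U) = 4*U²)
1799 + o(y(-8, P)) = 1799 + 4*(-3*(-8) - 3/(-8))² = 1799 + 4*(24 - 3*(-⅛))² = 1799 + 4*(24 + 3/8)² = 1799 + 4*(195/8)² = 1799 + 4*(38025/64) = 1799 + 38025/16 = 66809/16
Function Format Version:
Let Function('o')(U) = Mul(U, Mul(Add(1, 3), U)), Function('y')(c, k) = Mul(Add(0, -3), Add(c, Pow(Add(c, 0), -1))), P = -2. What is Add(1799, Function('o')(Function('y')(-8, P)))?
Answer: Rational(66809, 16) ≈ 4175.6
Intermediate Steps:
Function('y')(c, k) = Add(Mul(-3, c), Mul(-3, Pow(c, -1))) (Function('y')(c, k) = Mul(-3, Add(c, Pow(c, -1))) = Add(Mul(-3, c), Mul(-3, Pow(c, -1))))
Function('o')(U) = Mul(4, Pow(U, 2)) (Function('o')(U) = Mul(U, Mul(4, U)) = Mul(4, Pow(U, 2)))
Add(1799, Function('o')(Function('y')(-8, P))) = Add(1799, Mul(4, Pow(Add(Mul(-3, -8), Mul(-3, Pow(-8, -1))), 2))) = Add(1799, Mul(4, Pow(Add(24, Mul(-3, Rational(-1, 8))), 2))) = Add(1799, Mul(4, Pow(Add(24, Rational(3, 8)), 2))) = Add(1799, Mul(4, Pow(Rational(195, 8), 2))) = Add(1799, Mul(4, Rational(38025, 64))) = Add(1799, Rational(38025, 16)) = Rational(66809, 16)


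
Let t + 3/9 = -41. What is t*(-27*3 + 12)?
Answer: 2852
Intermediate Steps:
t = -124/3 (t = -⅓ - 41 = -124/3 ≈ -41.333)
t*(-27*3 + 12) = -124*(-27*3 + 12)/3 = -124*(-9*9 + 12)/3 = -124*(-81 + 12)/3 = -124/3*(-69) = 2852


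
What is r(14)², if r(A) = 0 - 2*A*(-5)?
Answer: 19600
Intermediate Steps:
r(A) = 10*A (r(A) = 0 + 10*A = 10*A)
r(14)² = (10*14)² = 140² = 19600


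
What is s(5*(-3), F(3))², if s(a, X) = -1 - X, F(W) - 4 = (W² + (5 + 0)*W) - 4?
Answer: 625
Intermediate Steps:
F(W) = W² + 5*W (F(W) = 4 + ((W² + (5 + 0)*W) - 4) = 4 + ((W² + 5*W) - 4) = 4 + (-4 + W² + 5*W) = W² + 5*W)
s(5*(-3), F(3))² = (-1 - 3*(5 + 3))² = (-1 - 3*8)² = (-1 - 1*24)² = (-1 - 24)² = (-25)² = 625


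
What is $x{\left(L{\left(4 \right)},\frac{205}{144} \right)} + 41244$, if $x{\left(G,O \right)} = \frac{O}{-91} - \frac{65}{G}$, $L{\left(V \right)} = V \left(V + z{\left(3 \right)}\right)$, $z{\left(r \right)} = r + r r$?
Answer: $\frac{2161791449}{52416} \approx 41243.0$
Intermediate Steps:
$z{\left(r \right)} = r + r^{2}$
$L{\left(V \right)} = V \left(12 + V\right)$ ($L{\left(V \right)} = V \left(V + 3 \left(1 + 3\right)\right) = V \left(V + 3 \cdot 4\right) = V \left(V + 12\right) = V \left(12 + V\right)$)
$x{\left(G,O \right)} = - \frac{65}{G} - \frac{O}{91}$ ($x{\left(G,O \right)} = O \left(- \frac{1}{91}\right) - \frac{65}{G} = - \frac{O}{91} - \frac{65}{G} = - \frac{65}{G} - \frac{O}{91}$)
$x{\left(L{\left(4 \right)},\frac{205}{144} \right)} + 41244 = \left(- \frac{65}{4 \left(12 + 4\right)} - \frac{205 \cdot \frac{1}{144}}{91}\right) + 41244 = \left(- \frac{65}{4 \cdot 16} - \frac{205 \cdot \frac{1}{144}}{91}\right) + 41244 = \left(- \frac{65}{64} - \frac{205}{13104}\right) + 41244 = - \frac{54055}{52416} + 41244 = \frac{2161791449}{52416}$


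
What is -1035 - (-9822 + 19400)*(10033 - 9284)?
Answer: -7174957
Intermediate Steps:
-1035 - (-9822 + 19400)*(10033 - 9284) = -1035 - 9578*749 = -1035 - 1*7173922 = -1035 - 7173922 = -7174957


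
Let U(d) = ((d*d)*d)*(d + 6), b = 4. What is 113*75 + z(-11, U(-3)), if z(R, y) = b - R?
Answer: 8490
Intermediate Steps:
U(d) = d³*(6 + d) (U(d) = (d²*d)*(6 + d) = d³*(6 + d))
z(R, y) = 4 - R
113*75 + z(-11, U(-3)) = 113*75 + (4 - 1*(-11)) = 8475 + (4 + 11) = 8475 + 15 = 8490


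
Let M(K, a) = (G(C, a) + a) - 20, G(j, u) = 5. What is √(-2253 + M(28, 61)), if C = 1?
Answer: I*√2207 ≈ 46.979*I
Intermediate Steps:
M(K, a) = -15 + a (M(K, a) = (5 + a) - 20 = -15 + a)
√(-2253 + M(28, 61)) = √(-2253 + (-15 + 61)) = √(-2253 + 46) = √(-2207) = I*√2207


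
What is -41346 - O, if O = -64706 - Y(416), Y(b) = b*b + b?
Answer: 196832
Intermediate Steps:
Y(b) = b + b² (Y(b) = b² + b = b + b²)
O = -238178 (O = -64706 - 416*(1 + 416) = -64706 - 416*417 = -64706 - 1*173472 = -64706 - 173472 = -238178)
-41346 - O = -41346 - 1*(-238178) = -41346 + 238178 = 196832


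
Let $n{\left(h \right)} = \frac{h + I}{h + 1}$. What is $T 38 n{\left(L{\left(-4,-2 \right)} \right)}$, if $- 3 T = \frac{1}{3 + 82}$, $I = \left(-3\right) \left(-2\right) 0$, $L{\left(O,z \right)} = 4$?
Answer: $- \frac{152}{1275} \approx -0.11922$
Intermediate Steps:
$I = 0$ ($I = 6 \cdot 0 = 0$)
$T = - \frac{1}{255}$ ($T = - \frac{1}{3 \left(3 + 82\right)} = - \frac{1}{3 \cdot 85} = \left(- \frac{1}{3}\right) \frac{1}{85} = - \frac{1}{255} \approx -0.0039216$)
$n{\left(h \right)} = \frac{h}{1 + h}$ ($n{\left(h \right)} = \frac{h + 0}{h + 1} = \frac{h}{1 + h}$)
$T 38 n{\left(L{\left(-4,-2 \right)} \right)} = \left(- \frac{1}{255}\right) 38 \frac{4}{1 + 4} = - \frac{38 \cdot \frac{4}{5}}{255} = - \frac{38 \cdot 4 \cdot \frac{1}{5}}{255} = \left(- \frac{38}{255}\right) \frac{4}{5} = - \frac{152}{1275}$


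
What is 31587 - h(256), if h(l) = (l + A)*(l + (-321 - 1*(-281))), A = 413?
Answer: -112917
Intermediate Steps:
h(l) = (-40 + l)*(413 + l) (h(l) = (l + 413)*(l + (-321 - 1*(-281))) = (413 + l)*(l + (-321 + 281)) = (413 + l)*(l - 40) = (413 + l)*(-40 + l) = (-40 + l)*(413 + l))
31587 - h(256) = 31587 - (-16520 + 256² + 373*256) = 31587 - (-16520 + 65536 + 95488) = 31587 - 1*144504 = 31587 - 144504 = -112917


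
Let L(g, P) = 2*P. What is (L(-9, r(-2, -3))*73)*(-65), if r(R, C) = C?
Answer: 28470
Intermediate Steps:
(L(-9, r(-2, -3))*73)*(-65) = ((2*(-3))*73)*(-65) = -6*73*(-65) = -438*(-65) = 28470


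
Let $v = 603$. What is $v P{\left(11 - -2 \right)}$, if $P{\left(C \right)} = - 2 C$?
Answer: $-15678$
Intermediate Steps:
$v P{\left(11 - -2 \right)} = 603 \left(- 2 \left(11 - -2\right)\right) = 603 \left(- 2 \left(11 + 2\right)\right) = 603 \left(\left(-2\right) 13\right) = 603 \left(-26\right) = -15678$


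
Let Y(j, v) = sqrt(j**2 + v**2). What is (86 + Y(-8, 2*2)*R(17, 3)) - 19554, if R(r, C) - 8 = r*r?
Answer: -19468 + 1188*sqrt(5) ≈ -16812.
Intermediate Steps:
R(r, C) = 8 + r**2 (R(r, C) = 8 + r*r = 8 + r**2)
(86 + Y(-8, 2*2)*R(17, 3)) - 19554 = (86 + sqrt((-8)**2 + (2*2)**2)*(8 + 17**2)) - 19554 = (86 + sqrt(64 + 4**2)*(8 + 289)) - 19554 = (86 + sqrt(64 + 16)*297) - 19554 = (86 + sqrt(80)*297) - 19554 = (86 + (4*sqrt(5))*297) - 19554 = (86 + 1188*sqrt(5)) - 19554 = -19468 + 1188*sqrt(5)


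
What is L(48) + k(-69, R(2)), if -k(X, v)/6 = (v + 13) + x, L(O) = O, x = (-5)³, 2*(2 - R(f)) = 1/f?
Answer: 1419/2 ≈ 709.50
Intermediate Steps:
R(f) = 2 - 1/(2*f)
x = -125
k(X, v) = 672 - 6*v (k(X, v) = -6*((v + 13) - 125) = -6*((13 + v) - 125) = -6*(-112 + v) = 672 - 6*v)
L(48) + k(-69, R(2)) = 48 + (672 - 6*(2 - ½/2)) = 48 + (672 - 6*(2 - ½*½)) = 48 + (672 - 6*(2 - ¼)) = 48 + (672 - 6*7/4) = 48 + (672 - 21/2) = 48 + 1323/2 = 1419/2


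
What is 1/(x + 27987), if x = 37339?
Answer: 1/65326 ≈ 1.5308e-5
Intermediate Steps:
1/(x + 27987) = 1/(37339 + 27987) = 1/65326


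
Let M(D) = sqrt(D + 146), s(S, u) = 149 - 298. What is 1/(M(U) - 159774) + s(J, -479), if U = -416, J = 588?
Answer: -633938688388/4254621891 - I*sqrt(30)/8509243782 ≈ -149.0 - 6.4368e-10*I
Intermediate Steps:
s(S, u) = -149
M(D) = sqrt(146 + D)
1/(M(U) - 159774) + s(J, -479) = 1/(sqrt(146 - 416) - 159774) - 149 = 1/(sqrt(-270) - 159774) - 149 = 1/(3*I*sqrt(30) - 159774) - 149 = 1/(-159774 + 3*I*sqrt(30)) - 149 = -149 + 1/(-159774 + 3*I*sqrt(30))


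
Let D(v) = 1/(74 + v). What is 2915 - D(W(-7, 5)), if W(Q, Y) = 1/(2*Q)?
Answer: 3017011/1035 ≈ 2915.0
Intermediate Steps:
W(Q, Y) = 1/(2*Q)
2915 - D(W(-7, 5)) = 2915 - 1/(74 + (½)/(-7)) = 2915 - 1/(74 + (½)*(-⅐)) = 2915 - 1/(74 - 1/14) = 2915 - 1/1035/14 = 2915 - 1*14/1035 = 2915 - 14/1035 = 3017011/1035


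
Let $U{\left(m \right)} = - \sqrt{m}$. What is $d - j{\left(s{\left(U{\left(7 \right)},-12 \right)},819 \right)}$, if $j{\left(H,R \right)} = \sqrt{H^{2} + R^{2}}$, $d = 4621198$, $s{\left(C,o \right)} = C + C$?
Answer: $4621198 - \sqrt{670789} \approx 4.6204 \cdot 10^{6}$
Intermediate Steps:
$s{\left(C,o \right)} = 2 C$
$d - j{\left(s{\left(U{\left(7 \right)},-12 \right)},819 \right)} = 4621198 - \sqrt{\left(2 \left(- \sqrt{7}\right)\right)^{2} + 819^{2}} = 4621198 - \sqrt{\left(- 2 \sqrt{7}\right)^{2} + 670761} = 4621198 - \sqrt{28 + 670761} = 4621198 - \sqrt{670789}$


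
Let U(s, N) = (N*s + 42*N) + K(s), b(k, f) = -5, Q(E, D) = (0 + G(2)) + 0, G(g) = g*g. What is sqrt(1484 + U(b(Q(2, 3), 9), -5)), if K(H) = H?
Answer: sqrt(1294) ≈ 35.972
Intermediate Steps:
G(g) = g**2
Q(E, D) = 4 (Q(E, D) = (0 + 2**2) + 0 = (0 + 4) + 0 = 4 + 0 = 4)
U(s, N) = s + 42*N + N*s (U(s, N) = (N*s + 42*N) + s = (42*N + N*s) + s = s + 42*N + N*s)
sqrt(1484 + U(b(Q(2, 3), 9), -5)) = sqrt(1484 + (-5 + 42*(-5) - 5*(-5))) = sqrt(1484 + (-5 - 210 + 25)) = sqrt(1484 - 190) = sqrt(1294)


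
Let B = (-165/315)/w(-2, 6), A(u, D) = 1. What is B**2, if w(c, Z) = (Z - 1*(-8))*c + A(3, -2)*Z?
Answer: 1/1764 ≈ 0.00056689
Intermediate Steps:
w(c, Z) = Z + c*(8 + Z) (w(c, Z) = (Z - 1*(-8))*c + 1*Z = (Z + 8)*c + Z = (8 + Z)*c + Z = c*(8 + Z) + Z = Z + c*(8 + Z))
B = 1/42 (B = (-165/315)/(6 + 8*(-2) + 6*(-2)) = (-165*1/315)/(6 - 16 - 12) = -11/21/(-22) = -11/21*(-1/22) = 1/42 ≈ 0.023810)
B**2 = (1/42)**2 = 1/1764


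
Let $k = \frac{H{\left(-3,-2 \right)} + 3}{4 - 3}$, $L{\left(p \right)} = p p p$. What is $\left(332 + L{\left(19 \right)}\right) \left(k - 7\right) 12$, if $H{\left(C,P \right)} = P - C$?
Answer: $-258876$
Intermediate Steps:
$L{\left(p \right)} = p^{3}$ ($L{\left(p \right)} = p^{2} p = p^{3}$)
$k = 4$ ($k = \frac{\left(-2 - -3\right) + 3}{4 - 3} = \frac{\left(-2 + 3\right) + 3}{1} = \left(1 + 3\right) 1 = 4 \cdot 1 = 4$)
$\left(332 + L{\left(19 \right)}\right) \left(k - 7\right) 12 = \left(332 + 19^{3}\right) \left(4 - 7\right) 12 = \left(332 + 6859\right) \left(\left(-3\right) 12\right) = 7191 \left(-36\right) = -258876$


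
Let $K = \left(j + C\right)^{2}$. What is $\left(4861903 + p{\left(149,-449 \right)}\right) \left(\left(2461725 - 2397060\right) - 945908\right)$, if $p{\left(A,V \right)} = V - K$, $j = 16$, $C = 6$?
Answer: $-4283695785710$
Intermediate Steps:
$K = 484$ ($K = \left(16 + 6\right)^{2} = 22^{2} = 484$)
$p{\left(A,V \right)} = -484 + V$ ($p{\left(A,V \right)} = V - 484 = -484 + V$)
$\left(4861903 + p{\left(149,-449 \right)}\right) \left(\left(2461725 - 2397060\right) - 945908\right) = \left(4861903 - 933\right) \left(\left(2461725 - 2397060\right) - 945908\right) = \left(4861903 - 933\right) \left(64665 - 945908\right) = 4860970 \left(-881243\right) = -4283695785710$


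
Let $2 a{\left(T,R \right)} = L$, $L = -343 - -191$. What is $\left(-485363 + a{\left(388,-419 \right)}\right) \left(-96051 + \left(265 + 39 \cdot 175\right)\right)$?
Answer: $43185138879$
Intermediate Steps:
$L = -152$ ($L = -343 + 191 = -152$)
$a{\left(T,R \right)} = -76$ ($a{\left(T,R \right)} = \frac{1}{2} \left(-152\right) = -76$)
$\left(-485363 + a{\left(388,-419 \right)}\right) \left(-96051 + \left(265 + 39 \cdot 175\right)\right) = \left(-485363 - 76\right) \left(-96051 + \left(265 + 39 \cdot 175\right)\right) = - 485439 \left(-96051 + \left(265 + 6825\right)\right) = - 485439 \left(-96051 + 7090\right) = \left(-485439\right) \left(-88961\right) = 43185138879$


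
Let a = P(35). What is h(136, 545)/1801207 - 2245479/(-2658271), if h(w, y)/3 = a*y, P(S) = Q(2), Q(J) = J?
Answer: 4053265039323/4788096333097 ≈ 0.84653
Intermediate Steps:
P(S) = 2
a = 2
h(w, y) = 6*y (h(w, y) = 3*(2*y) = 6*y)
h(136, 545)/1801207 - 2245479/(-2658271) = (6*545)/1801207 - 2245479/(-2658271) = 3270*(1/1801207) - 2245479*(-1/2658271) = 3270/1801207 + 2245479/2658271 = 4053265039323/4788096333097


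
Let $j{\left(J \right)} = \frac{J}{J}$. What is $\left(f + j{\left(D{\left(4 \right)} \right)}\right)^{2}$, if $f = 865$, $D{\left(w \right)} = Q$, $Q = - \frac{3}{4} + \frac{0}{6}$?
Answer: $749956$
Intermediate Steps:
$Q = - \frac{3}{4}$ ($Q = \left(-3\right) \frac{1}{4} + 0 \cdot \frac{1}{6} = - \frac{3}{4} + 0 = - \frac{3}{4} \approx -0.75$)
$D{\left(w \right)} = - \frac{3}{4}$
$j{\left(J \right)} = 1$
$\left(f + j{\left(D{\left(4 \right)} \right)}\right)^{2} = \left(865 + 1\right)^{2} = 866^{2} = 749956$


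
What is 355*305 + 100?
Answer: 108375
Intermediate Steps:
355*305 + 100 = 108275 + 100 = 108375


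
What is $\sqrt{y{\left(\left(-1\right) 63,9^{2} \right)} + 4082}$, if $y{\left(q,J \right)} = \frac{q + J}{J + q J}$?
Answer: $\frac{\sqrt{35305187}}{93} \approx 63.891$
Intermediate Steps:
$y{\left(q,J \right)} = \frac{J + q}{J + J q}$
$\sqrt{y{\left(\left(-1\right) 63,9^{2} \right)} + 4082} = \sqrt{\frac{9^{2} - 63}{9^{2} \left(1 - 63\right)} + 4082} = \sqrt{\frac{81 - 63}{81 \left(1 - 63\right)} + 4082} = \sqrt{\frac{1}{81} \frac{1}{-62} \cdot 18 + 4082} = \sqrt{\frac{1}{81} \left(- \frac{1}{62}\right) 18 + 4082} = \sqrt{- \frac{1}{279} + 4082} = \sqrt{\frac{1138877}{279}} = \frac{\sqrt{35305187}}{93}$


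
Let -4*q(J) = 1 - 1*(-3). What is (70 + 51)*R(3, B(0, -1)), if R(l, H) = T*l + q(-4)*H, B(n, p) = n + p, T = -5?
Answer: -1694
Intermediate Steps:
q(J) = -1 (q(J) = -(1 - 1*(-3))/4 = -(1 + 3)/4 = -1/4*4 = -1)
R(l, H) = -H - 5*l (R(l, H) = -5*l - H = -H - 5*l)
(70 + 51)*R(3, B(0, -1)) = (70 + 51)*(-(0 - 1) - 5*3) = 121*(-1*(-1) - 15) = 121*(1 - 15) = 121*(-14) = -1694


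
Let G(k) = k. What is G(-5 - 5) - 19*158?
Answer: -3012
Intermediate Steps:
G(-5 - 5) - 19*158 = (-5 - 5) - 19*158 = -10 - 3002 = -3012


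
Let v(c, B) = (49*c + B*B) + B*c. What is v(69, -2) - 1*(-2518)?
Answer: 5765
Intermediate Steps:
v(c, B) = B² + 49*c + B*c (v(c, B) = (49*c + B²) + B*c = (B² + 49*c) + B*c = B² + 49*c + B*c)
v(69, -2) - 1*(-2518) = ((-2)² + 49*69 - 2*69) - 1*(-2518) = (4 + 3381 - 138) + 2518 = 3247 + 2518 = 5765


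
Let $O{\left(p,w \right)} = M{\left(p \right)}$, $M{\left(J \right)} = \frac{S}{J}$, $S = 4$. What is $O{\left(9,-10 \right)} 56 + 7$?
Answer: $\frac{287}{9} \approx 31.889$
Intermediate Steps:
$M{\left(J \right)} = \frac{4}{J}$
$O{\left(p,w \right)} = \frac{4}{p}$
$O{\left(9,-10 \right)} 56 + 7 = \frac{4}{9} \cdot 56 + 7 = \frac{224}{9} + 7 = \frac{287}{9}$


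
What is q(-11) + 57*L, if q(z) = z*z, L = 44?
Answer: 2629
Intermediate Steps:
q(z) = z²
q(-11) + 57*L = (-11)² + 57*44 = 121 + 2508 = 2629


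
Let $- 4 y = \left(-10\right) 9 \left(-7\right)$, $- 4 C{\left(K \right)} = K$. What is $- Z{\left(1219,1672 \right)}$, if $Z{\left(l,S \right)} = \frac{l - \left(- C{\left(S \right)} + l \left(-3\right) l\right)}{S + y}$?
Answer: $- \frac{8917368}{3029} \approx -2944.0$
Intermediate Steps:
$C{\left(K \right)} = - \frac{K}{4}$
$y = - \frac{315}{2}$ ($y = - \frac{\left(-10\right) 9 \left(-7\right)}{4} = - \frac{\left(-90\right) \left(-7\right)}{4} = \left(- \frac{1}{4}\right) 630 = - \frac{315}{2} \approx -157.5$)
$Z{\left(l,S \right)} = \frac{l + 3 l^{2} - \frac{S}{4}}{- \frac{315}{2} + S}$ ($Z{\left(l,S \right)} = \frac{l - \left(\frac{S}{4} + l \left(-3\right) l\right)}{S - \frac{315}{2}} = \frac{l - \left(\frac{S}{4} + - 3 l l\right)}{- \frac{315}{2} + S} = \frac{l - \left(- 3 l^{2} + \frac{S}{4}\right)}{- \frac{315}{2} + S} = \frac{l + 3 l^{2} - \frac{S}{4}}{- \frac{315}{2} + S}$)
$- Z{\left(1219,1672 \right)} = - \frac{\left(-1\right) 1672 + 4 \cdot 1219 + 12 \cdot 1219^{2}}{2 \left(-315 + 2 \cdot 1672\right)} = - \frac{-1672 + 4876 + 12 \cdot 1485961}{2 \left(-315 + 3344\right)} = - \frac{-1672 + 4876 + 17831532}{2 \cdot 3029} = - \frac{17834736}{2 \cdot 3029} = \left(-1\right) \frac{8917368}{3029} = - \frac{8917368}{3029}$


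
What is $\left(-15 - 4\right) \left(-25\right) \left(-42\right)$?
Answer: $-19950$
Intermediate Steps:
$\left(-15 - 4\right) \left(-25\right) \left(-42\right) = \left(-19\right) \left(-25\right) \left(-42\right) = 475 \left(-42\right) = -19950$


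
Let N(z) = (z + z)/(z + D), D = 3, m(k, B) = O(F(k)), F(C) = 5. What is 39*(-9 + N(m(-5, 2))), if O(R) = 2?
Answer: -1599/5 ≈ -319.80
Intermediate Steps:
m(k, B) = 2
N(z) = 2*z/(3 + z) (N(z) = (z + z)/(z + 3) = (2*z)/(3 + z) = 2*z/(3 + z))
39*(-9 + N(m(-5, 2))) = 39*(-9 + 2*2/(3 + 2)) = 39*(-9 + 2*2/5) = 39*(-9 + 2*2*(1/5)) = 39*(-9 + 4/5) = 39*(-41/5) = -1599/5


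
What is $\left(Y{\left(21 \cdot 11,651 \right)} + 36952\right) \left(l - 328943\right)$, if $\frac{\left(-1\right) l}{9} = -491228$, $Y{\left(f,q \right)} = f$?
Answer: $152156888947$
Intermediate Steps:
$l = 4421052$ ($l = \left(-9\right) \left(-491228\right) = 4421052$)
$\left(Y{\left(21 \cdot 11,651 \right)} + 36952\right) \left(l - 328943\right) = \left(21 \cdot 11 + 36952\right) \left(4421052 - 328943\right) = \left(231 + 36952\right) 4092109 = 37183 \cdot 4092109 = 152156888947$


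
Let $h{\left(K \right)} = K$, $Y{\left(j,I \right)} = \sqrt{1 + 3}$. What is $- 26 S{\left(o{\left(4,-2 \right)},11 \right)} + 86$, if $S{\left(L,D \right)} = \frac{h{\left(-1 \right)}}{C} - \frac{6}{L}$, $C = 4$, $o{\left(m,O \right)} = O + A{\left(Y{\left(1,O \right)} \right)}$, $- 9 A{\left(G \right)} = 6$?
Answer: $34$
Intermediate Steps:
$Y{\left(j,I \right)} = 2$ ($Y{\left(j,I \right)} = \sqrt{4} = 2$)
$A{\left(G \right)} = - \frac{2}{3}$ ($A{\left(G \right)} = \left(- \frac{1}{9}\right) 6 = - \frac{2}{3}$)
$o{\left(m,O \right)} = - \frac{2}{3} + O$ ($o{\left(m,O \right)} = O - \frac{2}{3} = - \frac{2}{3} + O$)
$S{\left(L,D \right)} = - \frac{1}{4} - \frac{6}{L}$
$- 26 S{\left(o{\left(4,-2 \right)},11 \right)} + 86 = - 26 \frac{-24 - \left(- \frac{2}{3} - 2\right)}{4 \left(- \frac{2}{3} - 2\right)} + 86 = - 26 \frac{-24 - - \frac{8}{3}}{4 \left(- \frac{8}{3}\right)} + 86 = - 26 \cdot \frac{1}{4} \left(- \frac{3}{8}\right) \left(-24 + \frac{8}{3}\right) + 86 = - 26 \cdot \frac{1}{4} \left(- \frac{3}{8}\right) \left(- \frac{64}{3}\right) + 86 = \left(-26\right) 2 + 86 = -52 + 86 = 34$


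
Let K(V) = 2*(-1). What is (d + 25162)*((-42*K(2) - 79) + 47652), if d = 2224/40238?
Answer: 24125659981230/20119 ≈ 1.1991e+9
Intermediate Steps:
d = 1112/20119 (d = 2224*(1/40238) = 1112/20119 ≈ 0.055271)
K(V) = -2
(d + 25162)*((-42*K(2) - 79) + 47652) = (1112/20119 + 25162)*((-42*(-2) - 79) + 47652) = 506235390*((84 - 79) + 47652)/20119 = 506235390*(5 + 47652)/20119 = (506235390/20119)*47657 = 24125659981230/20119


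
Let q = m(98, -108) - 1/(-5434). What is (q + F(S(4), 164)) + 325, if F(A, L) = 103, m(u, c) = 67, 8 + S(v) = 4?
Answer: 2689831/5434 ≈ 495.00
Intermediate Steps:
S(v) = -4 (S(v) = -8 + 4 = -4)
q = 364079/5434 (q = 67 - 1/(-5434) = 67 - 1*(-1/5434) = 67 + 1/5434 = 364079/5434 ≈ 67.000)
(q + F(S(4), 164)) + 325 = (364079/5434 + 103) + 325 = 923781/5434 + 325 = 2689831/5434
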